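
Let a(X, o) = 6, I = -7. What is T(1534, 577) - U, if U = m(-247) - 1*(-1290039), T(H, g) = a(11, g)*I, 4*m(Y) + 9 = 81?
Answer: -1290099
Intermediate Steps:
m(Y) = 18 (m(Y) = -9/4 + (1/4)*81 = -9/4 + 81/4 = 18)
T(H, g) = -42 (T(H, g) = 6*(-7) = -42)
U = 1290057 (U = 18 - 1*(-1290039) = 18 + 1290039 = 1290057)
T(1534, 577) - U = -42 - 1*1290057 = -42 - 1290057 = -1290099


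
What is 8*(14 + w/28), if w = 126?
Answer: 148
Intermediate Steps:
8*(14 + w/28) = 8*(14 + 126/28) = 8*(14 + 126*(1/28)) = 8*(14 + 9/2) = 8*(37/2) = 148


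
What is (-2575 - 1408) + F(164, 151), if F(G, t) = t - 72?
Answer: -3904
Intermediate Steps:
F(G, t) = -72 + t
(-2575 - 1408) + F(164, 151) = (-2575 - 1408) + (-72 + 151) = -3983 + 79 = -3904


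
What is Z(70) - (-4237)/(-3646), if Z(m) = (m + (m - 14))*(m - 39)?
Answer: 14237039/3646 ≈ 3904.8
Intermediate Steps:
Z(m) = (-39 + m)*(-14 + 2*m) (Z(m) = (m + (-14 + m))*(-39 + m) = (-14 + 2*m)*(-39 + m) = (-39 + m)*(-14 + 2*m))
Z(70) - (-4237)/(-3646) = (546 - 92*70 + 2*70**2) - (-4237)/(-3646) = (546 - 6440 + 2*4900) - (-4237)*(-1)/3646 = (546 - 6440 + 9800) - 1*4237/3646 = 3906 - 4237/3646 = 14237039/3646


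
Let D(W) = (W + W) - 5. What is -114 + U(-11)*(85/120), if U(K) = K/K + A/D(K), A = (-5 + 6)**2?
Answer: -36715/324 ≈ -113.32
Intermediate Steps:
D(W) = -5 + 2*W (D(W) = 2*W - 5 = -5 + 2*W)
A = 1 (A = 1**2 = 1)
U(K) = 1 + 1/(-5 + 2*K) (U(K) = K/K + 1/(-5 + 2*K) = 1 + 1/(-5 + 2*K))
-114 + U(-11)*(85/120) = -114 + (2*(-2 - 11)/(-5 + 2*(-11)))*(85/120) = -114 + (2*(-13)/(-5 - 22))*(85*(1/120)) = -114 + (2*(-13)/(-27))*(17/24) = -114 + (2*(-1/27)*(-13))*(17/24) = -114 + (26/27)*(17/24) = -114 + 221/324 = -36715/324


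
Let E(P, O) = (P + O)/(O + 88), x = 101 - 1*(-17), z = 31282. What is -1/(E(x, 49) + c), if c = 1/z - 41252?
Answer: 4285634/176785749537 ≈ 2.4242e-5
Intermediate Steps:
x = 118 (x = 101 + 17 = 118)
E(P, O) = (O + P)/(88 + O)
c = -1290445063/31282 (c = 1/31282 - 41252 = -1290445063/31282 ≈ -41252.)
-1/(E(x, 49) + c) = -1/((49 + 118)/(88 + 49) - 1290445063/31282) = -1/(167/137 - 1290445063/31282) = -1/(-176785749537/4285634) = -1*(-4285634/176785749537) = 4285634/176785749537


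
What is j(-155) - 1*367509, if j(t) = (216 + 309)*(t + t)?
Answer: -530259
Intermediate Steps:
j(t) = 1050*t (j(t) = 525*(2*t) = 1050*t)
j(-155) - 1*367509 = 1050*(-155) - 1*367509 = -162750 - 367509 = -530259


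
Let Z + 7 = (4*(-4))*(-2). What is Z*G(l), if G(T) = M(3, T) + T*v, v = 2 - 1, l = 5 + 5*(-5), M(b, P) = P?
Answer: -1000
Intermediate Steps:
Z = 25 (Z = -7 + (4*(-4))*(-2) = -7 - 16*(-2) = -7 + 32 = 25)
l = -20 (l = 5 - 25 = -20)
v = 1
G(T) = 2*T (G(T) = T + T*1 = T + T = 2*T)
Z*G(l) = 25*(2*(-20)) = 25*(-40) = -1000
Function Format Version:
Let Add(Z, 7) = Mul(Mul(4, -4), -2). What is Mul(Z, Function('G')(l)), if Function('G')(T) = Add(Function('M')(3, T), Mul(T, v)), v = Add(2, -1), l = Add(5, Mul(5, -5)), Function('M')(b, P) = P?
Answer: -1000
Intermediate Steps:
Z = 25 (Z = Add(-7, Mul(Mul(4, -4), -2)) = Add(-7, Mul(-16, -2)) = Add(-7, 32) = 25)
l = -20 (l = Add(5, -25) = -20)
v = 1
Function('G')(T) = Mul(2, T) (Function('G')(T) = Add(T, Mul(T, 1)) = Add(T, T) = Mul(2, T))
Mul(Z, Function('G')(l)) = Mul(25, Mul(2, -20)) = Mul(25, -40) = -1000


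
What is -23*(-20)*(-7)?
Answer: -3220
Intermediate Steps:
-23*(-20)*(-7) = 460*(-7) = -3220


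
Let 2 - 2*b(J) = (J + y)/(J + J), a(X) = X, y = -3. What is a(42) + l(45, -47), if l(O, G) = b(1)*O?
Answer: 219/2 ≈ 109.50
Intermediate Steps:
b(J) = 1 - (-3 + J)/(4*J) (b(J) = 1 - (J - 3)/(2*(J + J)) = 1 - (-3 + J)/(2*(2*J)) = 1 - (-3 + J)*1/(2*J)/2 = 1 - (-3 + J)/(4*J))
l(O, G) = 3*O/2 (l(O, G) = ((¾)*(1 + 1)/1)*O = ((¾)*1*2)*O = 3*O/2)
a(42) + l(45, -47) = 42 + (3/2)*45 = 42 + 135/2 = 219/2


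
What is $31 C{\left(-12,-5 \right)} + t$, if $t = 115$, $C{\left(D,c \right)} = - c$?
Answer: $270$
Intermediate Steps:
$31 C{\left(-12,-5 \right)} + t = 31 \left(\left(-1\right) \left(-5\right)\right) + 115 = 31 \cdot 5 + 115 = 155 + 115 = 270$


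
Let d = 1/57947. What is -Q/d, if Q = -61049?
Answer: 3537606403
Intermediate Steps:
d = 1/57947 ≈ 1.7257e-5
-Q/d = -(-61049)/1/57947 = -(-61049)*57947 = -1*(-3537606403) = 3537606403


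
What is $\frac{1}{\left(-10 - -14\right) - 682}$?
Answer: $- \frac{1}{678} \approx -0.0014749$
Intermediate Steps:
$\frac{1}{\left(-10 - -14\right) - 682} = \frac{1}{\left(-10 + 14\right) - 682} = \frac{1}{4 - 682} = \frac{1}{-678} = - \frac{1}{678}$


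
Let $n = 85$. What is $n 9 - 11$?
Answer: $754$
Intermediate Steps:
$n 9 - 11 = 85 \cdot 9 - 11 = 765 - 11 = 754$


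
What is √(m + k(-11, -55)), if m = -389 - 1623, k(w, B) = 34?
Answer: I*√1978 ≈ 44.475*I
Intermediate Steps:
m = -2012
√(m + k(-11, -55)) = √(-2012 + 34) = √(-1978) = I*√1978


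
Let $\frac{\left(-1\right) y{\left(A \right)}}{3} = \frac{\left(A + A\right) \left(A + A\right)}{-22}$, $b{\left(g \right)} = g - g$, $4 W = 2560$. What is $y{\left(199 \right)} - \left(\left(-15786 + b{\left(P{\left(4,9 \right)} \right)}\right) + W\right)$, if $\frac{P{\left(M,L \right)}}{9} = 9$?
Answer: $\frac{404212}{11} \approx 36747.0$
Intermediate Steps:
$W = 640$ ($W = \frac{1}{4} \cdot 2560 = 640$)
$P{\left(M,L \right)} = 81$ ($P{\left(M,L \right)} = 9 \cdot 9 = 81$)
$b{\left(g \right)} = 0$
$y{\left(A \right)} = \frac{6 A^{2}}{11}$ ($y{\left(A \right)} = - 3 \frac{\left(A + A\right) \left(A + A\right)}{-22} = - 3 \cdot 2 A 2 A \left(- \frac{1}{22}\right) = - 3 \cdot 4 A^{2} \left(- \frac{1}{22}\right) = - 3 \left(- \frac{2 A^{2}}{11}\right) = \frac{6 A^{2}}{11}$)
$y{\left(199 \right)} - \left(\left(-15786 + b{\left(P{\left(4,9 \right)} \right)}\right) + W\right) = \frac{6 \cdot 199^{2}}{11} - \left(\left(-15786 + 0\right) + 640\right) = \frac{6}{11} \cdot 39601 - \left(-15786 + 640\right) = \frac{237606}{11} - -15146 = \frac{237606}{11} + 15146 = \frac{404212}{11}$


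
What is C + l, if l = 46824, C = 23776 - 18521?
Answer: 52079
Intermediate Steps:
C = 5255
C + l = 5255 + 46824 = 52079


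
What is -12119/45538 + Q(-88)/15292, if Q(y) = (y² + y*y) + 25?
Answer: 260553623/348183548 ≈ 0.74832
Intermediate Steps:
Q(y) = 25 + 2*y² (Q(y) = (y² + y²) + 25 = 2*y² + 25 = 25 + 2*y²)
-12119/45538 + Q(-88)/15292 = -12119/45538 + (25 + 2*(-88)²)/15292 = -12119*1/45538 + (25 + 2*7744)*(1/15292) = -12119/45538 + (25 + 15488)*(1/15292) = -12119/45538 + 15513*(1/15292) = -12119/45538 + 15513/15292 = 260553623/348183548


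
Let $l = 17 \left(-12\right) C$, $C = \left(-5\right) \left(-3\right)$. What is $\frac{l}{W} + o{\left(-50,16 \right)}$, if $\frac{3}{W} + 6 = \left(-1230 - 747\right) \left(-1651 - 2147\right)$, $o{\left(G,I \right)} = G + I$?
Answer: $-7658812834$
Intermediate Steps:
$W = \frac{1}{2502880}$ ($W = \frac{3}{-6 + \left(-1230 - 747\right) \left(-1651 - 2147\right)} = \frac{3}{-6 - -7508646} = \frac{3}{-6 + 7508646} = \frac{3}{7508640} = 3 \cdot \frac{1}{7508640} = \frac{1}{2502880} \approx 3.9954 \cdot 10^{-7}$)
$C = 15$
$l = -3060$ ($l = 17 \left(-12\right) 15 = \left(-204\right) 15 = -3060$)
$\frac{l}{W} + o{\left(-50,16 \right)} = - 3060 \frac{1}{\frac{1}{2502880}} + \left(-50 + 16\right) = \left(-3060\right) 2502880 - 34 = -7658812800 - 34 = -7658812834$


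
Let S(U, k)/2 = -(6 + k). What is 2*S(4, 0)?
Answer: -24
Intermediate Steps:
S(U, k) = -12 - 2*k (S(U, k) = 2*(-(6 + k)) = 2*(-6 - k) = -12 - 2*k)
2*S(4, 0) = 2*(-12 - 2*0) = 2*(-12 + 0) = 2*(-12) = -24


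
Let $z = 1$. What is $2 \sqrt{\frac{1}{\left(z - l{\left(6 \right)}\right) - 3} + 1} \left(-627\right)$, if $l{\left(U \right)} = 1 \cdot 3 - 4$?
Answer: $0$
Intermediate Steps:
$l{\left(U \right)} = -1$ ($l{\left(U \right)} = 3 - 4 = -1$)
$2 \sqrt{\frac{1}{\left(z - l{\left(6 \right)}\right) - 3} + 1} \left(-627\right) = 2 \sqrt{\frac{1}{\left(1 - -1\right) - 3} + 1} \left(-627\right) = 2 \sqrt{\frac{1}{\left(1 + 1\right) - 3} + 1} \left(-627\right) = 2 \sqrt{\frac{1}{2 - 3} + 1} \left(-627\right) = 2 \sqrt{\frac{1}{-1} + 1} \left(-627\right) = 2 \sqrt{-1 + 1} \left(-627\right) = 2 \sqrt{0} \left(-627\right) = 2 \cdot 0 \left(-627\right) = 2 \cdot 0 = 0$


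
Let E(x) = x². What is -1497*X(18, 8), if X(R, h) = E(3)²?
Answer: -121257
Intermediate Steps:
X(R, h) = 81 (X(R, h) = (3²)² = 9² = 81)
-1497*X(18, 8) = -1497*81 = -121257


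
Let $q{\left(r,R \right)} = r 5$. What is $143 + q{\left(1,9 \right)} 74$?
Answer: $513$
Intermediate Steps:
$q{\left(r,R \right)} = 5 r$
$143 + q{\left(1,9 \right)} 74 = 143 + 5 \cdot 1 \cdot 74 = 143 + 5 \cdot 74 = 143 + 370 = 513$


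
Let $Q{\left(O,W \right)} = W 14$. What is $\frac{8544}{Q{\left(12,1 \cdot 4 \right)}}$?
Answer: $\frac{1068}{7} \approx 152.57$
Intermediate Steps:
$Q{\left(O,W \right)} = 14 W$
$\frac{8544}{Q{\left(12,1 \cdot 4 \right)}} = \frac{8544}{14 \cdot 1 \cdot 4} = \frac{8544}{14 \cdot 4} = \frac{8544}{56} = 8544 \cdot \frac{1}{56} = \frac{1068}{7}$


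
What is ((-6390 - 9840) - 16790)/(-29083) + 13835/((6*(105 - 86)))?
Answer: 3197855/26106 ≈ 122.49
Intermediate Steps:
((-6390 - 9840) - 16790)/(-29083) + 13835/((6*(105 - 86))) = (-16230 - 16790)*(-1/29083) + 13835/((6*19)) = -33020*(-1/29083) + 13835/114 = 260/229 + 13835*(1/114) = 260/229 + 13835/114 = 3197855/26106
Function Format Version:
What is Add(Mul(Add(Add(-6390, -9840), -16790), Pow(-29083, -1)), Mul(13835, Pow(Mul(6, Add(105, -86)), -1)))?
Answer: Rational(3197855, 26106) ≈ 122.49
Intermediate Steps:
Add(Mul(Add(Add(-6390, -9840), -16790), Pow(-29083, -1)), Mul(13835, Pow(Mul(6, Add(105, -86)), -1))) = Add(Mul(Add(-16230, -16790), Rational(-1, 29083)), Mul(13835, Pow(Mul(6, 19), -1))) = Add(Mul(-33020, Rational(-1, 29083)), Mul(13835, Pow(114, -1))) = Add(Rational(260, 229), Mul(13835, Rational(1, 114))) = Add(Rational(260, 229), Rational(13835, 114)) = Rational(3197855, 26106)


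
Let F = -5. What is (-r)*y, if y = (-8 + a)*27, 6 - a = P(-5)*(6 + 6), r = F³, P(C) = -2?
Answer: 74250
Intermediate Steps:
r = -125 (r = (-5)³ = -125)
a = 30 (a = 6 - (-2)*(6 + 6) = 6 - (-2)*12 = 6 - 1*(-24) = 6 + 24 = 30)
y = 594 (y = (-8 + 30)*27 = 22*27 = 594)
(-r)*y = -1*(-125)*594 = 125*594 = 74250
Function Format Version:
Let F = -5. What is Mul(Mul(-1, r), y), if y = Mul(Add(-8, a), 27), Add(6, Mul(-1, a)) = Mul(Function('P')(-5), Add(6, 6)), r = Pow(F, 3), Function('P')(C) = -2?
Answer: 74250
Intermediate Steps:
r = -125 (r = Pow(-5, 3) = -125)
a = 30 (a = Add(6, Mul(-1, Mul(-2, Add(6, 6)))) = Add(6, Mul(-1, Mul(-2, 12))) = Add(6, Mul(-1, -24)) = Add(6, 24) = 30)
y = 594 (y = Mul(Add(-8, 30), 27) = Mul(22, 27) = 594)
Mul(Mul(-1, r), y) = Mul(Mul(-1, -125), 594) = Mul(125, 594) = 74250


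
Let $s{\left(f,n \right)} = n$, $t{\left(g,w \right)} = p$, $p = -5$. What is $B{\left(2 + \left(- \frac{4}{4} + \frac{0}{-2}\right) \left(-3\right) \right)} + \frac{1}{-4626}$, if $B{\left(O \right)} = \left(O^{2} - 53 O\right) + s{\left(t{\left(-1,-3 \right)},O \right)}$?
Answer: $- \frac{1087111}{4626} \approx -235.0$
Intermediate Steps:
$t{\left(g,w \right)} = -5$
$B{\left(O \right)} = O^{2} - 52 O$ ($B{\left(O \right)} = \left(O^{2} - 53 O\right) + O = O^{2} - 52 O$)
$B{\left(2 + \left(- \frac{4}{4} + \frac{0}{-2}\right) \left(-3\right) \right)} + \frac{1}{-4626} = \left(2 + \left(- \frac{4}{4} + \frac{0}{-2}\right) \left(-3\right)\right) \left(-52 + \left(2 + \left(- \frac{4}{4} + \frac{0}{-2}\right) \left(-3\right)\right)\right) + \frac{1}{-4626} = \left(2 + \left(\left(-4\right) \frac{1}{4} + 0 \left(- \frac{1}{2}\right)\right) \left(-3\right)\right) \left(-52 + \left(2 + \left(\left(-4\right) \frac{1}{4} + 0 \left(- \frac{1}{2}\right)\right) \left(-3\right)\right)\right) - \frac{1}{4626} = \left(2 + \left(-1 + 0\right) \left(-3\right)\right) \left(-52 + \left(2 + \left(-1 + 0\right) \left(-3\right)\right)\right) - \frac{1}{4626} = \left(2 - -3\right) \left(-52 + \left(2 - -3\right)\right) - \frac{1}{4626} = \left(2 + 3\right) \left(-52 + \left(2 + 3\right)\right) - \frac{1}{4626} = 5 \left(-52 + 5\right) - \frac{1}{4626} = 5 \left(-47\right) - \frac{1}{4626} = -235 - \frac{1}{4626} = - \frac{1087111}{4626}$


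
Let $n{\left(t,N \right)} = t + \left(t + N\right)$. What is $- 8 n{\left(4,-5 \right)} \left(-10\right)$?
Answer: $240$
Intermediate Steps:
$n{\left(t,N \right)} = N + 2 t$ ($n{\left(t,N \right)} = t + \left(N + t\right) = N + 2 t$)
$- 8 n{\left(4,-5 \right)} \left(-10\right) = - 8 \left(-5 + 2 \cdot 4\right) \left(-10\right) = - 8 \left(-5 + 8\right) \left(-10\right) = \left(-8\right) 3 \left(-10\right) = \left(-24\right) \left(-10\right) = 240$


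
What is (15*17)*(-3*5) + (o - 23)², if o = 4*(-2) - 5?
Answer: -2529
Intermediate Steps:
o = -13 (o = -8 - 5 = -13)
(15*17)*(-3*5) + (o - 23)² = (15*17)*(-3*5) + (-13 - 23)² = 255*(-15) + (-36)² = -3825 + 1296 = -2529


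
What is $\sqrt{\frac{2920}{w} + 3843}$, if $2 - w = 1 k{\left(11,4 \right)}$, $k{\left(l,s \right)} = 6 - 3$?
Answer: $\sqrt{923} \approx 30.381$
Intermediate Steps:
$k{\left(l,s \right)} = 3$
$w = -1$ ($w = 2 - 1 \cdot 3 = 2 - 3 = -1$)
$\sqrt{\frac{2920}{w} + 3843} = \sqrt{\frac{2920}{-1} + 3843} = \sqrt{2920 \left(-1\right) + 3843} = \sqrt{-2920 + 3843} = \sqrt{923}$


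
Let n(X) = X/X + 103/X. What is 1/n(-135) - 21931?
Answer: -701657/32 ≈ -21927.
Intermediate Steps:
n(X) = 1 + 103/X
1/n(-135) - 21931 = 1/((103 - 135)/(-135)) - 21931 = 1/(-1/135*(-32)) - 21931 = 1/(32/135) - 21931 = 135/32 - 21931 = -701657/32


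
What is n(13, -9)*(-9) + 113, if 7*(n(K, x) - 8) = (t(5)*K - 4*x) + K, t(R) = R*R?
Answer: -3079/7 ≈ -439.86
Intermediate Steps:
t(R) = R²
n(K, x) = 8 - 4*x/7 + 26*K/7 (n(K, x) = 8 + ((5²*K - 4*x) + K)/7 = 8 + ((25*K - 4*x) + K)/7 = 8 + ((-4*x + 25*K) + K)/7 = 8 + (-4*x + 26*K)/7 = 8 + (-4*x/7 + 26*K/7) = 8 - 4*x/7 + 26*K/7)
n(13, -9)*(-9) + 113 = (8 - 4/7*(-9) + (26/7)*13)*(-9) + 113 = (8 + 36/7 + 338/7)*(-9) + 113 = (430/7)*(-9) + 113 = -3870/7 + 113 = -3079/7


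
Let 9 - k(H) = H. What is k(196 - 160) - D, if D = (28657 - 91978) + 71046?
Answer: -7752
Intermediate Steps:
k(H) = 9 - H
D = 7725 (D = -63321 + 71046 = 7725)
k(196 - 160) - D = (9 - (196 - 160)) - 1*7725 = (9 - 1*36) - 7725 = (9 - 36) - 7725 = -27 - 7725 = -7752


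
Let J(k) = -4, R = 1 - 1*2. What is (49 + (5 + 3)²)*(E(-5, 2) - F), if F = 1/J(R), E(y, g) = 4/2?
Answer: 1017/4 ≈ 254.25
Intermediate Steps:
E(y, g) = 2 (E(y, g) = 4*(½) = 2)
R = -1 (R = 1 - 2 = -1)
F = -¼ (F = 1/(-4) = -¼ ≈ -0.25000)
(49 + (5 + 3)²)*(E(-5, 2) - F) = (49 + (5 + 3)²)*(2 - 1*(-¼)) = (49 + 8²)*(2 + ¼) = (49 + 64)*(9/4) = 113*(9/4) = 1017/4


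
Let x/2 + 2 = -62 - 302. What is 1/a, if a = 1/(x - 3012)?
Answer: -3744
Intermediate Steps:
x = -732 (x = -4 + 2*(-62 - 302) = -4 + 2*(-364) = -4 - 728 = -732)
a = -1/3744 (a = 1/(-732 - 3012) = 1/(-3744) = -1/3744 ≈ -0.00026709)
1/a = 1/(-1/3744) = -3744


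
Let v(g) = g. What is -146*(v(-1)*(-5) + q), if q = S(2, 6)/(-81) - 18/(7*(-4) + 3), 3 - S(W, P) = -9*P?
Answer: -494356/675 ≈ -732.38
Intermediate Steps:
S(W, P) = 3 + 9*P (S(W, P) = 3 - (-9)*P = 3 + 9*P)
q = 11/675 (q = (3 + 9*6)/(-81) - 18/(7*(-4) + 3) = (3 + 54)*(-1/81) - 18/(-28 + 3) = 57*(-1/81) - 18/(-25) = -19/27 - 18*(-1/25) = -19/27 + 18/25 = 11/675 ≈ 0.016296)
-146*(v(-1)*(-5) + q) = -146*(-1*(-5) + 11/675) = -146*(5 + 11/675) = -146*3386/675 = -494356/675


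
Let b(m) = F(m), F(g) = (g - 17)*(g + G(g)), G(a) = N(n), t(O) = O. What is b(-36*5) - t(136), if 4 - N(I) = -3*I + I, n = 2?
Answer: 33748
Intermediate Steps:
N(I) = 4 + 2*I (N(I) = 4 - (-3*I + I) = 4 - (-2)*I = 4 + 2*I)
G(a) = 8 (G(a) = 4 + 2*2 = 4 + 4 = 8)
F(g) = (-17 + g)*(8 + g) (F(g) = (g - 17)*(g + 8) = (-17 + g)*(8 + g))
b(m) = -136 + m**2 - 9*m
b(-36*5) - t(136) = (-136 + (-36*5)**2 - (-324)*5) - 1*136 = (-136 + (-180)**2 - 9*(-180)) - 136 = (-136 + 32400 + 1620) - 136 = 33884 - 136 = 33748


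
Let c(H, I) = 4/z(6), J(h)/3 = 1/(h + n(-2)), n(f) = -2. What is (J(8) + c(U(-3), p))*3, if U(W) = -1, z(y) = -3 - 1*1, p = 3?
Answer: -3/2 ≈ -1.5000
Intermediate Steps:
z(y) = -4 (z(y) = -3 - 1 = -4)
J(h) = 3/(-2 + h) (J(h) = 3/(h - 2) = 3/(-2 + h))
c(H, I) = -1 (c(H, I) = 4/(-4) = 4*(-1/4) = -1)
(J(8) + c(U(-3), p))*3 = (3/(-2 + 8) - 1)*3 = (3/6 - 1)*3 = (3*(1/6) - 1)*3 = (1/2 - 1)*3 = -1/2*3 = -3/2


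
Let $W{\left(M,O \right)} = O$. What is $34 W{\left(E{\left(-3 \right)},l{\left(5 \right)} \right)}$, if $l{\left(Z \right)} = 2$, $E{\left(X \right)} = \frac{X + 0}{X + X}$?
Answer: $68$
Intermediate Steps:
$E{\left(X \right)} = \frac{1}{2}$ ($E{\left(X \right)} = \frac{X}{2 X} = X \frac{1}{2 X} = \frac{1}{2}$)
$34 W{\left(E{\left(-3 \right)},l{\left(5 \right)} \right)} = 34 \cdot 2 = 68$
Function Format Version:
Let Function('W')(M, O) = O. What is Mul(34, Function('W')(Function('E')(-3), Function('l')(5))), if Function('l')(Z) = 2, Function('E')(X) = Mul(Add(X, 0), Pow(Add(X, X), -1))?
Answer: 68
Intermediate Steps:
Function('E')(X) = Rational(1, 2) (Function('E')(X) = Mul(X, Pow(Mul(2, X), -1)) = Mul(X, Mul(Rational(1, 2), Pow(X, -1))) = Rational(1, 2))
Mul(34, Function('W')(Function('E')(-3), Function('l')(5))) = Mul(34, 2) = 68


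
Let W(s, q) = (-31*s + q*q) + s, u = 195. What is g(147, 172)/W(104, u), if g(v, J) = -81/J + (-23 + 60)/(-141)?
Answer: -3557/169303212 ≈ -2.1010e-5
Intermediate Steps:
W(s, q) = q² - 30*s (W(s, q) = (-31*s + q²) + s = (q² - 31*s) + s = q² - 30*s)
g(v, J) = -37/141 - 81/J (g(v, J) = -81/J + 37*(-1/141) = -81/J - 37/141 = -37/141 - 81/J)
g(147, 172)/W(104, u) = (-37/141 - 81/172)/(195² - 30*104) = (-37/141 - 81*1/172)/(38025 - 3120) = (-37/141 - 81/172)/34905 = -17785/24252*1/34905 = -3557/169303212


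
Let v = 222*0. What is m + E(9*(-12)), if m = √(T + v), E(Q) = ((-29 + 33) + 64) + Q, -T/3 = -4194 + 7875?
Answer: -40 + 3*I*√1227 ≈ -40.0 + 105.09*I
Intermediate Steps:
v = 0
T = -11043 (T = -3*(-4194 + 7875) = -3*3681 = -11043)
E(Q) = 68 + Q (E(Q) = (4 + 64) + Q = 68 + Q)
m = 3*I*√1227 (m = √(-11043 + 0) = √(-11043) = 3*I*√1227 ≈ 105.09*I)
m + E(9*(-12)) = 3*I*√1227 + (68 + 9*(-12)) = 3*I*√1227 + (68 - 108) = 3*I*√1227 - 40 = -40 + 3*I*√1227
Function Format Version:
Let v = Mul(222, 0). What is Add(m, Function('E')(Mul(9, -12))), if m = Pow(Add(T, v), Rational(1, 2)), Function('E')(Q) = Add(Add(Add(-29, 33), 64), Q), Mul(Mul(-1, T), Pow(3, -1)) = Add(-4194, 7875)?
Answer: Add(-40, Mul(3, I, Pow(1227, Rational(1, 2)))) ≈ Add(-40.000, Mul(105.09, I))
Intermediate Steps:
v = 0
T = -11043 (T = Mul(-3, Add(-4194, 7875)) = Mul(-3, 3681) = -11043)
Function('E')(Q) = Add(68, Q) (Function('E')(Q) = Add(Add(4, 64), Q) = Add(68, Q))
m = Mul(3, I, Pow(1227, Rational(1, 2))) (m = Pow(Add(-11043, 0), Rational(1, 2)) = Pow(-11043, Rational(1, 2)) = Mul(3, I, Pow(1227, Rational(1, 2))) ≈ Mul(105.09, I))
Add(m, Function('E')(Mul(9, -12))) = Add(Mul(3, I, Pow(1227, Rational(1, 2))), Add(68, Mul(9, -12))) = Add(Mul(3, I, Pow(1227, Rational(1, 2))), Add(68, -108)) = Add(Mul(3, I, Pow(1227, Rational(1, 2))), -40) = Add(-40, Mul(3, I, Pow(1227, Rational(1, 2))))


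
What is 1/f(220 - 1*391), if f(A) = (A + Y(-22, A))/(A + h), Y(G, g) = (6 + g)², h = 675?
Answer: 28/1503 ≈ 0.018629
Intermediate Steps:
f(A) = (A + (6 + A)²)/(675 + A) (f(A) = (A + (6 + A)²)/(A + 675) = (A + (6 + A)²)/(675 + A))
1/f(220 - 1*391) = 1/(((220 - 1*391) + (6 + (220 - 1*391))²)/(675 + (220 - 1*391))) = 1/(((220 - 391) + (6 + (220 - 391))²)/(675 + (220 - 391))) = 1/((-171 + (6 - 171)²)/(675 - 171)) = 1/((-171 + (-165)²)/504) = 1/((-171 + 27225)/504) = 1/((1/504)*27054) = 1/(1503/28) = 28/1503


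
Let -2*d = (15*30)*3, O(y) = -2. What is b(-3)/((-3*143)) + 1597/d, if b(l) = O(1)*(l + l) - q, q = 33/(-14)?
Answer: -3242419/1351350 ≈ -2.3994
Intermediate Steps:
q = -33/14 (q = 33*(-1/14) = -33/14 ≈ -2.3571)
b(l) = 33/14 - 4*l (b(l) = -2*(l + l) - 1*(-33/14) = -4*l + 33/14 = 33/14 - 4*l)
d = -675 (d = -15*30*3/2 = -225*3 = -½*1350 = -675)
b(-3)/((-3*143)) + 1597/d = (33/14 - 4*(-3))/((-3*143)) + 1597/(-675) = (33/14 + 12)/(-429) + 1597*(-1/675) = (201/14)*(-1/429) - 1597/675 = -67/2002 - 1597/675 = -3242419/1351350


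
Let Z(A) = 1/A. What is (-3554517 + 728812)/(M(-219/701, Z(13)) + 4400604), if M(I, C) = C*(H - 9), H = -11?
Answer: -36734165/57207832 ≈ -0.64212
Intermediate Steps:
M(I, C) = -20*C (M(I, C) = C*(-11 - 9) = C*(-20) = -20*C)
(-3554517 + 728812)/(M(-219/701, Z(13)) + 4400604) = (-3554517 + 728812)/(-20/13 + 4400604) = -2825705/(-20*1/13 + 4400604) = -2825705/(-20/13 + 4400604) = -2825705/57207832/13 = -2825705*13/57207832 = -36734165/57207832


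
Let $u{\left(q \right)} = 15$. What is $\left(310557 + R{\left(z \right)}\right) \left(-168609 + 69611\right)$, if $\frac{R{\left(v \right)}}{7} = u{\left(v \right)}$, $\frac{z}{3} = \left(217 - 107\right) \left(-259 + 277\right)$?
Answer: $-30754916676$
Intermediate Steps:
$z = 5940$ ($z = 3 \left(217 - 107\right) \left(-259 + 277\right) = 3 \cdot 110 \cdot 18 = 3 \cdot 1980 = 5940$)
$R{\left(v \right)} = 105$ ($R{\left(v \right)} = 7 \cdot 15 = 105$)
$\left(310557 + R{\left(z \right)}\right) \left(-168609 + 69611\right) = \left(310557 + 105\right) \left(-168609 + 69611\right) = 310662 \left(-98998\right) = -30754916676$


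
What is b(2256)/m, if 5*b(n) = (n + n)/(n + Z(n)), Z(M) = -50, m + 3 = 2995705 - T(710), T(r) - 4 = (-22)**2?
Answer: 1128/8259302605 ≈ 1.3657e-7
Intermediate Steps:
T(r) = 488 (T(r) = 4 + (-22)**2 = 4 + 484 = 488)
m = 2995214 (m = -3 + (2995705 - 1*488) = -3 + (2995705 - 488) = -3 + 2995217 = 2995214)
b(n) = 2*n/(5*(-50 + n)) (b(n) = ((n + n)/(n - 50))/5 = ((2*n)/(-50 + n))/5 = (2*n/(-50 + n))/5 = 2*n/(5*(-50 + n)))
b(2256)/m = ((2/5)*2256/(-50 + 2256))/2995214 = ((2/5)*2256/2206)*(1/2995214) = ((2/5)*2256*(1/2206))*(1/2995214) = (2256/5515)*(1/2995214) = 1128/8259302605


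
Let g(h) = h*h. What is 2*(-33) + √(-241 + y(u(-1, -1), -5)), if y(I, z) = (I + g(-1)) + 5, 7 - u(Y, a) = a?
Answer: -66 + I*√227 ≈ -66.0 + 15.067*I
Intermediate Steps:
g(h) = h²
u(Y, a) = 7 - a
y(I, z) = 6 + I (y(I, z) = (I + (-1)²) + 5 = (I + 1) + 5 = (1 + I) + 5 = 6 + I)
2*(-33) + √(-241 + y(u(-1, -1), -5)) = 2*(-33) + √(-241 + (6 + (7 - 1*(-1)))) = -66 + √(-241 + (6 + (7 + 1))) = -66 + √(-241 + (6 + 8)) = -66 + √(-241 + 14) = -66 + √(-227) = -66 + I*√227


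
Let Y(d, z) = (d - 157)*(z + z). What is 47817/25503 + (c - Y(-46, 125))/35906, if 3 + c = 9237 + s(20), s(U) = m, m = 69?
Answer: 1082816287/305236906 ≈ 3.5475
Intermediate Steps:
s(U) = 69
c = 9303 (c = -3 + (9237 + 69) = -3 + 9306 = 9303)
Y(d, z) = 2*z*(-157 + d) (Y(d, z) = (-157 + d)*(2*z) = 2*z*(-157 + d))
47817/25503 + (c - Y(-46, 125))/35906 = 47817/25503 + (9303 - 2*125*(-157 - 46))/35906 = 47817*(1/25503) + (9303 - 2*125*(-203))*(1/35906) = 15939/8501 + (9303 - 1*(-50750))*(1/35906) = 15939/8501 + (9303 + 50750)*(1/35906) = 15939/8501 + 60053*(1/35906) = 15939/8501 + 60053/35906 = 1082816287/305236906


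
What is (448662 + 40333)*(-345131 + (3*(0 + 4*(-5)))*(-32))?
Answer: -167828462945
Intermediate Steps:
(448662 + 40333)*(-345131 + (3*(0 + 4*(-5)))*(-32)) = 488995*(-345131 + (3*(0 - 20))*(-32)) = 488995*(-345131 + (3*(-20))*(-32)) = 488995*(-345131 - 60*(-32)) = 488995*(-345131 + 1920) = 488995*(-343211) = -167828462945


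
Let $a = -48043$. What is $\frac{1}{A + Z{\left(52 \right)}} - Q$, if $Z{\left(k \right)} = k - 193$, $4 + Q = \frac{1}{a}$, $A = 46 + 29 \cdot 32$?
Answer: $\frac{160128152}{40019819} \approx 4.0012$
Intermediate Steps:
$A = 974$ ($A = 46 + 928 = 974$)
$Q = - \frac{192173}{48043}$ ($Q = -4 + \frac{1}{-48043} = -4 - \frac{1}{48043} = - \frac{192173}{48043} \approx -4.0$)
$Z{\left(k \right)} = -193 + k$
$\frac{1}{A + Z{\left(52 \right)}} - Q = \frac{1}{974 + \left(-193 + 52\right)} - - \frac{192173}{48043} = \frac{1}{974 - 141} + \frac{192173}{48043} = \frac{1}{833} + \frac{192173}{48043} = \frac{160128152}{40019819}$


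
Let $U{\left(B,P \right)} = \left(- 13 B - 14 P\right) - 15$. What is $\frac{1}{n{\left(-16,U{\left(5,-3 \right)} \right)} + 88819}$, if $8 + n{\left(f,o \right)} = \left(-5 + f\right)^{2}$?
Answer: $\frac{1}{89252} \approx 1.1204 \cdot 10^{-5}$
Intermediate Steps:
$U{\left(B,P \right)} = -15 - 14 P - 13 B$ ($U{\left(B,P \right)} = \left(- 14 P - 13 B\right) - 15 = -15 - 14 P - 13 B$)
$n{\left(f,o \right)} = -8 + \left(-5 + f\right)^{2}$
$\frac{1}{n{\left(-16,U{\left(5,-3 \right)} \right)} + 88819} = \frac{1}{\left(-8 + \left(-5 - 16\right)^{2}\right) + 88819} = \frac{1}{\left(-8 + \left(-21\right)^{2}\right) + 88819} = \frac{1}{\left(-8 + 441\right) + 88819} = \frac{1}{433 + 88819} = \frac{1}{89252}$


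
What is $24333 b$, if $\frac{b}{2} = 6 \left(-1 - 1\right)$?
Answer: $-583992$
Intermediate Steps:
$b = -24$ ($b = 2 \cdot 6 \left(-1 - 1\right) = 2 \cdot 6 \left(-2\right) = 2 \left(-12\right) = -24$)
$24333 b = 24333 \left(-24\right) = -583992$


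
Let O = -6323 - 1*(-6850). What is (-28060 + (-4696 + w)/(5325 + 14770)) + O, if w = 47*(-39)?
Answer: -553282164/20095 ≈ -27533.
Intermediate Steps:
O = 527 (O = -6323 + 6850 = 527)
w = -1833
(-28060 + (-4696 + w)/(5325 + 14770)) + O = (-28060 + (-4696 - 1833)/(5325 + 14770)) + 527 = (-28060 - 6529/20095) + 527 = -563872229/20095 + 527 = -553282164/20095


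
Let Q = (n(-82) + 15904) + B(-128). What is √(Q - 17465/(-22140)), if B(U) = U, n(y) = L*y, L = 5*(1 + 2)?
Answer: √7922821263/738 ≈ 120.61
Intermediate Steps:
L = 15 (L = 5*3 = 15)
n(y) = 15*y
Q = 14546 (Q = (15*(-82) + 15904) - 128 = (-1230 + 15904) - 128 = 14674 - 128 = 14546)
√(Q - 17465/(-22140)) = √(14546 - 17465/(-22140)) = √(14546 - 17465*(-1)/22140) = √(14546 - 1*(-3493/4428)) = √(14546 + 3493/4428) = √(64413181/4428) = √7922821263/738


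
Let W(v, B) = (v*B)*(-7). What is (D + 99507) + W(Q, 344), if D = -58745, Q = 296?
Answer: -672006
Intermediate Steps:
W(v, B) = -7*B*v (W(v, B) = (B*v)*(-7) = -7*B*v)
(D + 99507) + W(Q, 344) = (-58745 + 99507) - 7*344*296 = 40762 - 712768 = -672006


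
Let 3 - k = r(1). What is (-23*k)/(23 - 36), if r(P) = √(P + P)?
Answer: 69/13 - 23*√2/13 ≈ 2.8056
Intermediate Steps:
r(P) = √2*√P (r(P) = √(2*P) = √2*√P)
k = 3 - √2 (k = 3 - √2*√1 = 3 - √2 ≈ 1.5858)
(-23*k)/(23 - 36) = (-23*(3 - √2))/(23 - 36) = (-69 + 23*√2)/(-13) = (-69 + 23*√2)*(-1/13) = 69/13 - 23*√2/13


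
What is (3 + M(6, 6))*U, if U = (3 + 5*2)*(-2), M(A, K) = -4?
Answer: 26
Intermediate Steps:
U = -26 (U = (3 + 10)*(-2) = 13*(-2) = -26)
(3 + M(6, 6))*U = (3 - 4)*(-26) = -1*(-26) = 26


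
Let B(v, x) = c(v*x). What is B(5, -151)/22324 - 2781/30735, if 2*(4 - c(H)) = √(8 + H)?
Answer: -1721114/19059115 - 3*I*√83/44648 ≈ -0.090304 - 0.00061215*I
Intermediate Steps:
c(H) = 4 - √(8 + H)/2
B(v, x) = 4 - √(8 + v*x)/2
B(5, -151)/22324 - 2781/30735 = (4 - √(8 + 5*(-151))/2)/22324 - 2781/30735 = (4 - √(8 - 755)/2)*(1/22324) - 2781*1/30735 = (4 - 3*I*√83/2)*(1/22324) - 309/3415 = (1/5581 - 3*I*√83/44648) - 309/3415 = -1721114/19059115 - 3*I*√83/44648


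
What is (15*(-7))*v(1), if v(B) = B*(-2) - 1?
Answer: 315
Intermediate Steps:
v(B) = -1 - 2*B (v(B) = -2*B - 1 = -1 - 2*B)
(15*(-7))*v(1) = (15*(-7))*(-1 - 2*1) = -105*(-1 - 2) = -105*(-3) = 315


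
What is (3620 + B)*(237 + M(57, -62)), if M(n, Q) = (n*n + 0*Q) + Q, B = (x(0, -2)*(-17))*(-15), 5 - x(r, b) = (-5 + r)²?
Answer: -5067520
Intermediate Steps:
x(r, b) = 5 - (-5 + r)²
B = -5100 (B = ((5 - (-5 + 0)²)*(-17))*(-15) = ((5 - 1*(-5)²)*(-17))*(-15) = ((5 - 1*25)*(-17))*(-15) = ((5 - 25)*(-17))*(-15) = -20*(-17)*(-15) = 340*(-15) = -5100)
M(n, Q) = Q + n² (M(n, Q) = (n² + 0) + Q = n² + Q = Q + n²)
(3620 + B)*(237 + M(57, -62)) = (3620 - 5100)*(237 + (-62 + 57²)) = -1480*(237 + (-62 + 3249)) = -1480*(237 + 3187) = -1480*3424 = -5067520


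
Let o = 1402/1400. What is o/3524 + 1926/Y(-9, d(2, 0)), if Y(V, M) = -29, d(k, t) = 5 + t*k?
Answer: -4751036471/71537200 ≈ -66.413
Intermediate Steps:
d(k, t) = 5 + k*t
o = 701/700 (o = 1402*(1/1400) = 701/700 ≈ 1.0014)
o/3524 + 1926/Y(-9, d(2, 0)) = (701/700)/3524 + 1926/(-29) = (701/700)*(1/3524) + 1926*(-1/29) = 701/2466800 - 1926/29 = -4751036471/71537200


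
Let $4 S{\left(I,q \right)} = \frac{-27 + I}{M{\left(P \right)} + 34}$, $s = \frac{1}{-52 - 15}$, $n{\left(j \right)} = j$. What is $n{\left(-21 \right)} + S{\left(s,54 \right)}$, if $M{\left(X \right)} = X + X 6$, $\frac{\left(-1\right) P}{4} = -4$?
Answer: $- \frac{411749}{19564} \approx -21.046$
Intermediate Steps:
$P = 16$ ($P = \left(-4\right) \left(-4\right) = 16$)
$M{\left(X \right)} = 7 X$ ($M{\left(X \right)} = X + 6 X = 7 X$)
$s = - \frac{1}{67}$ ($s = \frac{1}{-67} = - \frac{1}{67} \approx -0.014925$)
$S{\left(I,q \right)} = - \frac{27}{584} + \frac{I}{584}$ ($S{\left(I,q \right)} = \frac{\left(-27 + I\right) \frac{1}{7 \cdot 16 + 34}}{4} = \frac{\left(-27 + I\right) \frac{1}{112 + 34}}{4} = \frac{\left(-27 + I\right) \frac{1}{146}}{4} = \frac{- \frac{27}{146} + \frac{I}{146}}{4} = - \frac{27}{584} + \frac{I}{584}$)
$n{\left(-21 \right)} + S{\left(s,54 \right)} = -21 + \left(- \frac{27}{584} + \frac{1}{584} \left(- \frac{1}{67}\right)\right) = -21 - \frac{905}{19564} = - \frac{411749}{19564}$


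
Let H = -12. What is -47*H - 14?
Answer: 550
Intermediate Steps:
-47*H - 14 = -47*(-12) - 14 = 564 - 14 = 550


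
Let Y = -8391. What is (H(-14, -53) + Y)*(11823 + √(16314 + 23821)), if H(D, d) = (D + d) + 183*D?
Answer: -130289460 - 11020*√40135 ≈ -1.3250e+8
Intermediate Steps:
H(D, d) = d + 184*D
(H(-14, -53) + Y)*(11823 + √(16314 + 23821)) = ((-53 + 184*(-14)) - 8391)*(11823 + √(16314 + 23821)) = ((-53 - 2576) - 8391)*(11823 + √40135) = (-2629 - 8391)*(11823 + √40135) = -11020*(11823 + √40135) = -130289460 - 11020*√40135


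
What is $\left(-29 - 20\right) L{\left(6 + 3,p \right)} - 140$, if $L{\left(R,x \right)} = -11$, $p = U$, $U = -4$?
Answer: $399$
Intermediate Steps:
$p = -4$
$\left(-29 - 20\right) L{\left(6 + 3,p \right)} - 140 = \left(-29 - 20\right) \left(-11\right) - 140 = \left(-49\right) \left(-11\right) - 140 = 539 - 140 = 399$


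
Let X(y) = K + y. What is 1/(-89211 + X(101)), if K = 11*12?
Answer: -1/88978 ≈ -1.1239e-5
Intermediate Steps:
K = 132
X(y) = 132 + y
1/(-89211 + X(101)) = 1/(-89211 + (132 + 101)) = 1/(-89211 + 233) = 1/(-88978) = -1/88978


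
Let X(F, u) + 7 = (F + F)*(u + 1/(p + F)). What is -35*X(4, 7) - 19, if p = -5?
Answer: -1454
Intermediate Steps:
X(F, u) = -7 + 2*F*(u + 1/(-5 + F)) (X(F, u) = -7 + (F + F)*(u + 1/(-5 + F)) = -7 + (2*F)*(u + 1/(-5 + F)) = -7 + 2*F*(u + 1/(-5 + F)))
-35*X(4, 7) - 19 = -35*(35 - 5*4 - 10*4*7 + 2*7*4**2)/(-5 + 4) - 19 = -35*(35 - 20 - 280 + 2*7*16)/(-1) - 19 = -(-35)*(35 - 20 - 280 + 224) - 19 = -(-35)*(-41) - 19 = -35*41 - 19 = -1435 - 19 = -1454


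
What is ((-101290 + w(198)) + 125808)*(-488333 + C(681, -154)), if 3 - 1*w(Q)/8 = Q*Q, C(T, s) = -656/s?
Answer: 10870163575170/77 ≈ 1.4117e+11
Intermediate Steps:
w(Q) = 24 - 8*Q² (w(Q) = 24 - 8*Q*Q = 24 - 8*Q²)
((-101290 + w(198)) + 125808)*(-488333 + C(681, -154)) = ((-101290 + (24 - 8*198²)) + 125808)*(-488333 - 656/(-154)) = ((-101290 + (24 - 8*39204)) + 125808)*(-488333 - 656*(-1/154)) = ((-101290 + (24 - 313632)) + 125808)*(-488333 + 328/77) = ((-101290 - 313608) + 125808)*(-37601313/77) = (-414898 + 125808)*(-37601313/77) = -289090*(-37601313/77) = 10870163575170/77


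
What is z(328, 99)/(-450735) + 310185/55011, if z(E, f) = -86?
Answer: 46605322307/8265127695 ≈ 5.6388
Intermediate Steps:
z(328, 99)/(-450735) + 310185/55011 = -86/(-450735) + 310185/55011 = -86*(-1/450735) + 310185*(1/55011) = 86/450735 + 103395/18337 = 46605322307/8265127695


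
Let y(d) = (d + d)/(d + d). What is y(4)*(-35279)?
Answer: -35279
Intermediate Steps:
y(d) = 1 (y(d) = (2*d)/((2*d)) = (2*d)*(1/(2*d)) = 1)
y(4)*(-35279) = 1*(-35279) = -35279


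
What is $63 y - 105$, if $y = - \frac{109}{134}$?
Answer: $- \frac{20937}{134} \approx -156.25$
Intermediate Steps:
$y = - \frac{109}{134}$ ($y = \left(-109\right) \frac{1}{134} = - \frac{109}{134} \approx -0.81343$)
$63 y - 105 = 63 \left(- \frac{109}{134}\right) - 105 = - \frac{6867}{134} - 105 = - \frac{20937}{134}$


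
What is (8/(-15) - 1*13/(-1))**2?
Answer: 34969/225 ≈ 155.42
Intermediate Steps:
(8/(-15) - 1*13/(-1))**2 = (8*(-1/15) - 13*(-1))**2 = (-8/15 + 13)**2 = (187/15)**2 = 34969/225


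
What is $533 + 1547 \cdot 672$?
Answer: $1040117$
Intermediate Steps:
$533 + 1547 \cdot 672 = 533 + 1039584 = 1040117$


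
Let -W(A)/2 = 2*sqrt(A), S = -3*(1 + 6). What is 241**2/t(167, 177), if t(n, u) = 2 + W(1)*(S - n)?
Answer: 58081/754 ≈ 77.031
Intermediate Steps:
S = -21 (S = -3*7 = -21)
W(A) = -4*sqrt(A)
t(n, u) = 86 + 4*n (t(n, u) = 2 + (-4*sqrt(1))*(-21 - n) = 2 + (-4*1)*(-21 - n) = 2 - 4*(-21 - n) = 2 + (84 + 4*n) = 86 + 4*n)
241**2/t(167, 177) = 241**2/(86 + 4*167) = 58081/(86 + 668) = 58081/754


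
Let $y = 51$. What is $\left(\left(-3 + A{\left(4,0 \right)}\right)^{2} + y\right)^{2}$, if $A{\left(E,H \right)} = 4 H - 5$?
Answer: $13225$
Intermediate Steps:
$A{\left(E,H \right)} = -5 + 4 H$
$\left(\left(-3 + A{\left(4,0 \right)}\right)^{2} + y\right)^{2} = \left(\left(-3 + \left(-5 + 4 \cdot 0\right)\right)^{2} + 51\right)^{2} = \left(\left(-3 + \left(-5 + 0\right)\right)^{2} + 51\right)^{2} = \left(\left(-3 - 5\right)^{2} + 51\right)^{2} = \left(\left(-8\right)^{2} + 51\right)^{2} = \left(64 + 51\right)^{2} = 115^{2} = 13225$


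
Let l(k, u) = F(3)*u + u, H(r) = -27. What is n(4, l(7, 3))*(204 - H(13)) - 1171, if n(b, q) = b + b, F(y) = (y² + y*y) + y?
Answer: 677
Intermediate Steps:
F(y) = y + 2*y² (F(y) = (y² + y²) + y = 2*y² + y = y + 2*y²)
l(k, u) = 22*u (l(k, u) = (3*(1 + 2*3))*u + u = (3*(1 + 6))*u + u = (3*7)*u + u = 21*u + u = 22*u)
n(b, q) = 2*b
n(4, l(7, 3))*(204 - H(13)) - 1171 = (2*4)*(204 - 1*(-27)) - 1171 = 8*(204 + 27) - 1171 = 8*231 - 1171 = 1848 - 1171 = 677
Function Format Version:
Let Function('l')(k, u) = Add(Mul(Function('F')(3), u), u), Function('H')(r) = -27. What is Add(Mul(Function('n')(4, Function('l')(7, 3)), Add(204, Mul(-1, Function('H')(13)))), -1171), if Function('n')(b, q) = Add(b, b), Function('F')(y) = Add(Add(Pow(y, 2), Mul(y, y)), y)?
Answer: 677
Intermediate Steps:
Function('F')(y) = Add(y, Mul(2, Pow(y, 2))) (Function('F')(y) = Add(Add(Pow(y, 2), Pow(y, 2)), y) = Add(Mul(2, Pow(y, 2)), y) = Add(y, Mul(2, Pow(y, 2))))
Function('l')(k, u) = Mul(22, u) (Function('l')(k, u) = Add(Mul(Mul(3, Add(1, Mul(2, 3))), u), u) = Add(Mul(Mul(3, Add(1, 6)), u), u) = Add(Mul(Mul(3, 7), u), u) = Add(Mul(21, u), u) = Mul(22, u))
Function('n')(b, q) = Mul(2, b)
Add(Mul(Function('n')(4, Function('l')(7, 3)), Add(204, Mul(-1, Function('H')(13)))), -1171) = Add(Mul(Mul(2, 4), Add(204, Mul(-1, -27))), -1171) = Add(Mul(8, Add(204, 27)), -1171) = Add(Mul(8, 231), -1171) = Add(1848, -1171) = 677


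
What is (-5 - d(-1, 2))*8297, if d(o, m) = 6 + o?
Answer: -82970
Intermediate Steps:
(-5 - d(-1, 2))*8297 = (-5 - (6 - 1))*8297 = (-5 - 1*5)*8297 = (-5 - 5)*8297 = -10*8297 = -82970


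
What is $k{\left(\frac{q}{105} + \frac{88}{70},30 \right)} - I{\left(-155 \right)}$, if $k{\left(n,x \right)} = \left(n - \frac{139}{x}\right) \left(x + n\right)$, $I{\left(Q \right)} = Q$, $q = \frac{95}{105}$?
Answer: $\frac{483384959}{9724050} \approx 49.71$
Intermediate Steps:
$q = \frac{19}{21}$ ($q = 95 \cdot \frac{1}{105} = \frac{19}{21} \approx 0.90476$)
$k{\left(n,x \right)} = \left(n + x\right) \left(n - \frac{139}{x}\right)$ ($k{\left(n,x \right)} = \left(n - \frac{139}{x}\right) \left(n + x\right) = \left(n + x\right) \left(n - \frac{139}{x}\right)$)
$k{\left(\frac{q}{105} + \frac{88}{70},30 \right)} - I{\left(-155 \right)} = \left(-139 + \left(\frac{19}{21 \cdot 105} + \frac{88}{70}\right)^{2} + \left(\frac{19}{21 \cdot 105} + \frac{88}{70}\right) 30 - \frac{139 \left(\frac{19}{21 \cdot 105} + \frac{88}{70}\right)}{30}\right) - -155 = \left(-139 + \left(\frac{19}{21} \cdot \frac{1}{105} + 88 \cdot \frac{1}{70}\right)^{2} + \left(\frac{19}{21} \cdot \frac{1}{105} + 88 \cdot \frac{1}{70}\right) 30 - 139 \left(\frac{19}{21} \cdot \frac{1}{105} + 88 \cdot \frac{1}{70}\right) \frac{1}{30}\right) + 155 = \left(-139 + \left(\frac{19}{2205} + \frac{44}{35}\right)^{2} + \left(\frac{19}{2205} + \frac{44}{35}\right) 30 - 139 \left(\frac{19}{2205} + \frac{44}{35}\right) \frac{1}{30}\right) + 155 = \left(-139 + \left(\frac{2791}{2205}\right)^{2} + \frac{2791}{2205} \cdot 30 - \frac{387949}{2205} \cdot \frac{1}{30}\right) + 155 = \left(-139 + \frac{7789681}{4862025} + \frac{5582}{147} - \frac{387949}{66150}\right) + 155 = - \frac{1023842791}{9724050} + 155 = \frac{483384959}{9724050}$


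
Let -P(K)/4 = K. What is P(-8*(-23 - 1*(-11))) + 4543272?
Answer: 4542888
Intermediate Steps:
P(K) = -4*K
P(-8*(-23 - 1*(-11))) + 4543272 = -(-32)*(-23 - 1*(-11)) + 4543272 = -(-32)*(-23 + 11) + 4543272 = -(-32)*(-12) + 4543272 = -4*96 + 4543272 = -384 + 4543272 = 4542888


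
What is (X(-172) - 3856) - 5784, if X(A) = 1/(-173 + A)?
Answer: -3325801/345 ≈ -9640.0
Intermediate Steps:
(X(-172) - 3856) - 5784 = (1/(-173 - 172) - 3856) - 5784 = (1/(-345) - 3856) - 5784 = (-1/345 - 3856) - 5784 = -1330321/345 - 5784 = -3325801/345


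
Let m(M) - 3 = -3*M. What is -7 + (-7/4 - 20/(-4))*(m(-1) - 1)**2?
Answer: 297/4 ≈ 74.250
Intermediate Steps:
m(M) = 3 - 3*M
-7 + (-7/4 - 20/(-4))*(m(-1) - 1)**2 = -7 + (-7/4 - 20/(-4))*((3 - 3*(-1)) - 1)**2 = -7 + (-7*1/4 - 20*(-1/4))*((3 + 3) - 1)**2 = -7 + (-7/4 + 5)*(6 - 1)**2 = -7 + (13/4)*5**2 = -7 + (13/4)*25 = -7 + 325/4 = 297/4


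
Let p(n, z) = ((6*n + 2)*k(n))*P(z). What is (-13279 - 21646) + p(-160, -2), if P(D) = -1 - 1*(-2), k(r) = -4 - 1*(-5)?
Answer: -35883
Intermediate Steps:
k(r) = 1 (k(r) = -4 + 5 = 1)
P(D) = 1 (P(D) = -1 + 2 = 1)
p(n, z) = 2 + 6*n (p(n, z) = ((6*n + 2)*1)*1 = ((2 + 6*n)*1)*1 = (2 + 6*n)*1 = 2 + 6*n)
(-13279 - 21646) + p(-160, -2) = (-13279 - 21646) + (2 + 6*(-160)) = -34925 + (2 - 960) = -34925 - 958 = -35883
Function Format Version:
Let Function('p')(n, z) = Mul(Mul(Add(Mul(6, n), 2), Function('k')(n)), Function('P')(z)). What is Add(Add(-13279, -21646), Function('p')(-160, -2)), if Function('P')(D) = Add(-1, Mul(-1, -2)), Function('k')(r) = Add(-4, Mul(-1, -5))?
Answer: -35883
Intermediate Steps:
Function('k')(r) = 1 (Function('k')(r) = Add(-4, 5) = 1)
Function('P')(D) = 1 (Function('P')(D) = Add(-1, 2) = 1)
Function('p')(n, z) = Add(2, Mul(6, n)) (Function('p')(n, z) = Mul(Mul(Add(Mul(6, n), 2), 1), 1) = Mul(Mul(Add(2, Mul(6, n)), 1), 1) = Mul(Add(2, Mul(6, n)), 1) = Add(2, Mul(6, n)))
Add(Add(-13279, -21646), Function('p')(-160, -2)) = Add(Add(-13279, -21646), Add(2, Mul(6, -160))) = Add(-34925, Add(2, -960)) = Add(-34925, -958) = -35883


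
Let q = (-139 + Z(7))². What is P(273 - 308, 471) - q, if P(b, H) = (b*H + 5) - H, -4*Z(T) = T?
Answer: -588185/16 ≈ -36762.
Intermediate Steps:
Z(T) = -T/4
q = 316969/16 (q = (-139 - ¼*7)² = (-139 - 7/4)² = (-563/4)² = 316969/16 ≈ 19811.)
P(b, H) = 5 - H + H*b (P(b, H) = (H*b + 5) - H = (5 + H*b) - H = 5 - H + H*b)
P(273 - 308, 471) - q = (5 - 1*471 + 471*(273 - 308)) - 1*316969/16 = (5 - 471 + 471*(-35)) - 316969/16 = (5 - 471 - 16485) - 316969/16 = -16951 - 316969/16 = -588185/16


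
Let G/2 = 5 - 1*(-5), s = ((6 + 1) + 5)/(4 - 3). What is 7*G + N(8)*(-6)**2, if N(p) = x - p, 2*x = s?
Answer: 68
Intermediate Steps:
s = 12 (s = (7 + 5)/1 = 12*1 = 12)
G = 20 (G = 2*(5 - 1*(-5)) = 2*(5 + 5) = 2*10 = 20)
x = 6 (x = (1/2)*12 = 6)
N(p) = 6 - p
7*G + N(8)*(-6)**2 = 7*20 + (6 - 1*8)*(-6)**2 = 140 + (6 - 8)*36 = 140 - 2*36 = 140 - 72 = 68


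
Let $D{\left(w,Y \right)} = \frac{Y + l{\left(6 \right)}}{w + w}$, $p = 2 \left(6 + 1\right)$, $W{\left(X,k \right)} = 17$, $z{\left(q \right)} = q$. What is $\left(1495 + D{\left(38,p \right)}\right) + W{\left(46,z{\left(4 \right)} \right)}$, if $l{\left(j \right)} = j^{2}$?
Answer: $\frac{57481}{38} \approx 1512.7$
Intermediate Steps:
$p = 14$ ($p = 2 \cdot 7 = 14$)
$D{\left(w,Y \right)} = \frac{36 + Y}{2 w}$ ($D{\left(w,Y \right)} = \frac{Y + 6^{2}}{w + w} = \frac{Y + 36}{2 w} = \left(36 + Y\right) \frac{1}{2 w} = \frac{36 + Y}{2 w}$)
$\left(1495 + D{\left(38,p \right)}\right) + W{\left(46,z{\left(4 \right)} \right)} = \left(1495 + \frac{36 + 14}{2 \cdot 38}\right) + 17 = \left(1495 + \frac{1}{2} \cdot \frac{1}{38} \cdot 50\right) + 17 = \left(1495 + \frac{25}{38}\right) + 17 = \frac{56835}{38} + 17 = \frac{57481}{38}$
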